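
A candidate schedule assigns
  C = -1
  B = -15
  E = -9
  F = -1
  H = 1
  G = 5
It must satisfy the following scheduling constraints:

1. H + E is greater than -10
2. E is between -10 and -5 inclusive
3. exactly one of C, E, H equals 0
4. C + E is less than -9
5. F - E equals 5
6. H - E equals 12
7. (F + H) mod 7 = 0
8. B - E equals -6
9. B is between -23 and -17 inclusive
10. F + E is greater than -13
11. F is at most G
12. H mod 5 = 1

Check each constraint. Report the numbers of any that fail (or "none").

Violated: 3, 5, 6, and 9.

1. H + E = 1 + (-9) = -8; -8 > -10  OK
2. E = -9 lies in [-10, -5]  OK
3. C=-1, E=-9, H=1; 0 of them equal 0, not exactly one  FAIL
4. C + E = -1 + (-9) = -10; -10 < -9  OK
5. F - E = -1 - (-9) = 8, not 5  FAIL
6. H - E = 1 - (-9) = 10, not 12  FAIL
7. F + H = 0; 0 mod 7 = 0  OK
8. B - E = -15 - (-9) = -6  OK
9. B = -15 is outside [-23, -17]  FAIL
10. F + E = -1 + (-9) = -10; -10 > -13  OK
11. F = -1, G = 5; -1 ≤ 5  OK
12. 1 mod 5 = 1  OK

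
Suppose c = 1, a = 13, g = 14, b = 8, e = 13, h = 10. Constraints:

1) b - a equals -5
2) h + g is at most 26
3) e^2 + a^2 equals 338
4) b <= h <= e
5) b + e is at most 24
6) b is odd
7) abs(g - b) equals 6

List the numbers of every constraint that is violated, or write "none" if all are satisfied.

Violated: 6.

1) b - a = 8 - 13 = -5 — OK.
2) h + g = 10 + 14 = 24; 24 ≤ 26 — OK.
3) e^2 + a^2 = 13^2 + 13^2 = 169 + 169 = 338 — OK.
4) values 8 <= 10 <= 13 — OK.
5) b + e = 8 + 13 = 21; 21 ≤ 24 — OK.
6) b = 8 is even — violated.
7) abs(14 - 8) = 6 — OK.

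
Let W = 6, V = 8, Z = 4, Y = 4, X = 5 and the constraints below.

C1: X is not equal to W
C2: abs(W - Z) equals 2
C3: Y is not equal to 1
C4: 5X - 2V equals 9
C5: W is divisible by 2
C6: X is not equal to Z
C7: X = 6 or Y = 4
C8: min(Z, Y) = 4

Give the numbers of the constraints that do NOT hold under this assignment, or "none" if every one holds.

Yes — all constraints hold.

C1: X = 5, W = 6; distinct  yes
C2: abs(6 - 4) = 2  yes
C3: Y = 4, and 4 ≠ 1  yes
C4: 5X - 2V = 5(5) - 2(8) = 9  yes
C5: 6 / 2 = 3, so 2 divides 6  yes
C6: X = 5, Z = 4; distinct  yes
C7: X = 5 ≠ 6, but Y = 4 = 4 (second disjunct)  yes
C8: min(4, 4) = 4  yes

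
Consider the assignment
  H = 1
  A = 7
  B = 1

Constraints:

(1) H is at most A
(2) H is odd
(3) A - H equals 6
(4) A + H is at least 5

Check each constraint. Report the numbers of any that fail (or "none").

All constraints are satisfied.

(1) H = 1, A = 7; 1 ≤ 7  OK
(2) H = 1 is odd  OK
(3) A - H = 7 - 1 = 6  OK
(4) A + H = 7 + 1 = 8; 8 ≥ 5  OK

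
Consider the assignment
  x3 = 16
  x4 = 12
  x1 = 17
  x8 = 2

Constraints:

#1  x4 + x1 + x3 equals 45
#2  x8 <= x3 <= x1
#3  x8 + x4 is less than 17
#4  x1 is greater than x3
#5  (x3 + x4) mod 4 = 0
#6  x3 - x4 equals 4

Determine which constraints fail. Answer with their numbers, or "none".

#1 x4 + x1 + x3 = 12 + 17 + 16 = 45 — satisfied.
#2 values 2 <= 16 <= 17 — satisfied.
#3 x8 + x4 = 2 + 12 = 14; 14 < 17 — satisfied.
#4 x1 = 17, x3 = 16; 17 > 16 — satisfied.
#5 x3 + x4 = 28; 28 mod 4 = 0 — satisfied.
#6 x3 - x4 = 16 - 12 = 4 — satisfied.

None — every constraint holds.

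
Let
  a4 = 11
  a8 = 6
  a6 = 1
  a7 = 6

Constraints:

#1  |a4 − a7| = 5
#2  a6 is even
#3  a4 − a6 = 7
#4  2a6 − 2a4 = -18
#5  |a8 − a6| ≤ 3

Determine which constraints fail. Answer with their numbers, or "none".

#1 |11 − 6| = 5 — holds.
#2 a6 = 1 is odd — fails.
#3 a4 − a6 = 11 − 1 = 10, not 7 — fails.
#4 2a6 − 2a4 = 2(1) − 2(11) = -20, not -18 — fails.
#5 |6 − 1| = 5; 5 > 3, exceeds bound 3 — fails.

The assignment fails constraints 2, 3, 4, and 5.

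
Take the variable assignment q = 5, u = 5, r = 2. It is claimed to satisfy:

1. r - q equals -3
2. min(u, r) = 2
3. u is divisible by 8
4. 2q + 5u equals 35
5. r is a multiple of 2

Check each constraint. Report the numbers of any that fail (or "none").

1. r - q = 2 - 5 = -3 — holds.
2. min(5, 2) = 2 — holds.
3. 5 = 8*0 + 5, so 8 does not divide 5 — does not hold.
4. 2q + 5u = 2(5) + 5(5) = 35 — holds.
5. 2 / 2 = 1, so 2 divides 2 — holds.

Constraint 3 does not hold.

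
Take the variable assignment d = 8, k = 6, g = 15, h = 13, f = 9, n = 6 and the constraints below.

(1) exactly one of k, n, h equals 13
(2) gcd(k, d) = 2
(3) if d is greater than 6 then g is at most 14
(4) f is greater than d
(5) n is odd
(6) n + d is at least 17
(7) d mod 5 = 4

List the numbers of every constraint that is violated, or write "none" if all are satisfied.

Constraints 3, 5, 6, 7 do not hold.

(1) k=6, n=6, h=13; 1 of them equals 13  true
(2) gcd(6, 8) = 2  true
(3) d = 8 > 6, so we need g ≤ 14; but g = 15 > 14  false
(4) f = 9, d = 8; 9 > 8  true
(5) n = 6 is even  false
(6) n + d = 6 + 8 = 14; 14 < 17, bound 17 not met  false
(7) 8 mod 5 = 3, not 4  false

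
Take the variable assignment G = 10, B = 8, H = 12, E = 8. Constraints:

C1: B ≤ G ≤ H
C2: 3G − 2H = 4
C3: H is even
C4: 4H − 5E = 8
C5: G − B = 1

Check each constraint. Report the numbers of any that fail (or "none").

C1: values 8 ≤ 10 ≤ 12  ✓
C2: 3G − 2H = 3(10) − 2(12) = 6, not 4  ✗
C3: H = 12 is even  ✓
C4: 4H − 5E = 4(12) − 5(8) = 8  ✓
C5: G − B = 10 − 8 = 2, not 1  ✗

Constraints 2, 5 do not hold.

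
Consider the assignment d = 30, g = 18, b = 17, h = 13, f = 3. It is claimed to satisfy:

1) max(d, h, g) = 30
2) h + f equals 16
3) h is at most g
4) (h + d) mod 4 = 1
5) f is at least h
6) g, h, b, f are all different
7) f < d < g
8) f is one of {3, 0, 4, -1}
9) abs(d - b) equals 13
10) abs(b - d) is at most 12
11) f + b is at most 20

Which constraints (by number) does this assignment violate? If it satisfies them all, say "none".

Constraints 4, 5, 7, 10 are violated.

1) max(30, 13, 18) = 30  yes
2) h + f = 13 + 3 = 16  yes
3) h = 13, g = 18; 13 ≤ 18  yes
4) h + d = 43; 43 mod 4 = 3, not 1  no
5) f = 3, h = 13; 3 < 13 (want ≥)  no
6) values 18, 13, 17, 3 are pairwise distinct  yes
7) values 3, 30, 18; d = 30 is not < g = 18  no
8) f = 3 is in {3, 0, 4, -1}  yes
9) abs(30 - 17) = 13  yes
10) abs(17 - 30) = 13; 13 > 12, exceeds bound 12  no
11) f + b = 3 + 17 = 20; 20 ≤ 20  yes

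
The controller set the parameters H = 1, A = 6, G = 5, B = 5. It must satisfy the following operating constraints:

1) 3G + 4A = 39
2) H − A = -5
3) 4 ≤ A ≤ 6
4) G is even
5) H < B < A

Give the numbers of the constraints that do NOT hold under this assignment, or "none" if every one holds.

1) 3G + 4A = 3(5) + 4(6) = 39  holds
2) H − A = 1 − 6 = -5  holds
3) A = 6 lies in [4, 6]  holds
4) G = 5 is odd  fails
5) values 1 < 5 < 6  holds

No — constraint 4 is not satisfied.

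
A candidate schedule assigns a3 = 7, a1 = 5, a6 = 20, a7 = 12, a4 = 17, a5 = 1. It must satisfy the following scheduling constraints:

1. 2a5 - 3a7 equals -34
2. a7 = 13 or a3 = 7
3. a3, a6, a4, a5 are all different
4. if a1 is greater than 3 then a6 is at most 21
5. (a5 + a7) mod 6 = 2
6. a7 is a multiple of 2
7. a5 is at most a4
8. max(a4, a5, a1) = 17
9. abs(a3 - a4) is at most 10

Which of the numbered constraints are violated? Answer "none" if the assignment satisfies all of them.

No — constraint 5 is not satisfied.

1. 2a5 - 3a7 = 2(1) - 3(12) = -34 — holds.
2. a7 = 12 ≠ 13, but a3 = 7 = 7 (second disjunct) — holds.
3. values 7, 20, 17, 1 are pairwise distinct — holds.
4. a1 = 5 > 3, so we need a6 ≤ 21; a6 = 20 ≤ 21 — holds.
5. a5 + a7 = 13; 13 mod 6 = 1, not 2 — does not hold.
6. 12 / 2 = 6, so 2 divides 12 — holds.
7. a5 = 1, a4 = 17; 1 ≤ 17 — holds.
8. max(17, 1, 5) = 17 — holds.
9. abs(7 - 17) = 10; 10 ≤ 10 — holds.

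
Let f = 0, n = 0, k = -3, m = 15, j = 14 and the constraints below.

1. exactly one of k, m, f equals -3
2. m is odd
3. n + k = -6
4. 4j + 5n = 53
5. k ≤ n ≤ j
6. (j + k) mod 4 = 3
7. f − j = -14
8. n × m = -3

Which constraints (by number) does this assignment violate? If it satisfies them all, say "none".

1. k=-3, m=15, f=0; 1 of them equals -3 — OK.
2. m = 15 is odd — OK.
3. n + k = 0 + (-3) = -3, not -6 — violated.
4. 4j + 5n = 4(14) + 5(0) = 56, not 53 — violated.
5. values -3 ≤ 0 ≤ 14 — OK.
6. j + k = 11; 11 mod 4 = 3 — OK.
7. f − j = 0 − 14 = -14 — OK.
8. n × m = 0 × 15 = 0, not -3 — violated.

The assignment fails constraints 3, 4, and 8.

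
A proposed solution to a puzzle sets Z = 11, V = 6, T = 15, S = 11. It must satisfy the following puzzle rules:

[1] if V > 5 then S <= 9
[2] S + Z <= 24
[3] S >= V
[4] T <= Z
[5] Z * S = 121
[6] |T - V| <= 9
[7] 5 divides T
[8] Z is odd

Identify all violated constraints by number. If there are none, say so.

Constraints 1 and 4 are violated.

[1] V = 6 > 5, so we need S ≤ 9; but S = 11 > 9  ✗
[2] S + Z = 11 + 11 = 22; 22 ≤ 24  ✓
[3] S = 11, V = 6; 11 ≥ 6  ✓
[4] T = 15, Z = 11; 15 > 11 (want ≤)  ✗
[5] Z * S = 11 * 11 = 121  ✓
[6] |15 - 6| = 9; 9 ≤ 9  ✓
[7] 15 / 5 = 3, so 5 divides 15  ✓
[8] Z = 11 is odd  ✓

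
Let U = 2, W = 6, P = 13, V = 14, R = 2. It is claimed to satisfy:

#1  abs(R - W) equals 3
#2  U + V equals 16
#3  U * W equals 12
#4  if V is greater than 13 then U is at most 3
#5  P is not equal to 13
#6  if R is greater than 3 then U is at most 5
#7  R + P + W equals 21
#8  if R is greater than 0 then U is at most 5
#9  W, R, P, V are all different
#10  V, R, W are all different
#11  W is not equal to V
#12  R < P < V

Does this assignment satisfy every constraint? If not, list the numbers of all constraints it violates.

The assignment fails constraints 1 and 5.

#1 abs(2 - 6) = 4, not 3  FAIL
#2 U + V = 2 + 14 = 16  OK
#3 U * W = 2 * 6 = 12  OK
#4 V = 14 > 13, so we need U ≤ 3; U = 2 ≤ 3  OK
#5 P = 13, but 13 is required to differ  FAIL
#6 R = 2, not > 3; antecedent false, conditional vacuously true  OK
#7 R + P + W = 2 + 13 + 6 = 21  OK
#8 R = 2 > 0, so we need U ≤ 5; U = 2 ≤ 5  OK
#9 values 6, 2, 13, 14 are pairwise distinct  OK
#10 values 14, 2, 6 are pairwise distinct  OK
#11 W = 6, V = 14; distinct  OK
#12 values 2 < 13 < 14  OK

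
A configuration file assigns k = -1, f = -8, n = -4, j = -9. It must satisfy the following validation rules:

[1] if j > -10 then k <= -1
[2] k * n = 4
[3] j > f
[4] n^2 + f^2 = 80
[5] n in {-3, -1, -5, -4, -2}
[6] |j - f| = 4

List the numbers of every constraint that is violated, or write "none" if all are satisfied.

Violated: 3 and 6.

[1] j = -9 > -10, so we need k ≤ -1; k = -1 ≤ -1  ✔
[2] k * n = -1 * (-4) = 4  ✔
[3] j = -9, f = -8; -9 ≤ -8 (want >)  ✘
[4] n^2 + f^2 = (-4)^2 + (-8)^2 = 16 + 64 = 80  ✔
[5] n = -4 is in {-3, -1, -5, -4, -2}  ✔
[6] |-9 - (-8)| = 1, not 4  ✘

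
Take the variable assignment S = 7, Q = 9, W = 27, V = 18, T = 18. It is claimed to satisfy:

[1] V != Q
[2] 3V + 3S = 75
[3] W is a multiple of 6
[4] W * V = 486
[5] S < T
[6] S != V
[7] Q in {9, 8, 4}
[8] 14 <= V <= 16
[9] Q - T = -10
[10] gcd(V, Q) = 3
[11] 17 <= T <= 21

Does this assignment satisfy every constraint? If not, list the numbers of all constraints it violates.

[1] V = 18, Q = 9; distinct  OK
[2] 3V + 3S = 3(18) + 3(7) = 75  OK
[3] 27 = 6*4 + 3, so 6 does not divide 27  FAIL
[4] W * V = 27 * 18 = 486  OK
[5] S = 7, T = 18; 7 < 18  OK
[6] S = 7, V = 18; distinct  OK
[7] Q = 9 is in {9, 8, 4}  OK
[8] V = 18 is outside [14, 16]  FAIL
[9] Q - T = 9 - 18 = -9, not -10  FAIL
[10] gcd(18, 9) = 9, not 3  FAIL
[11] T = 18 lies in [17, 21]  OK

Constraints 3, 8, 9, 10 do not hold.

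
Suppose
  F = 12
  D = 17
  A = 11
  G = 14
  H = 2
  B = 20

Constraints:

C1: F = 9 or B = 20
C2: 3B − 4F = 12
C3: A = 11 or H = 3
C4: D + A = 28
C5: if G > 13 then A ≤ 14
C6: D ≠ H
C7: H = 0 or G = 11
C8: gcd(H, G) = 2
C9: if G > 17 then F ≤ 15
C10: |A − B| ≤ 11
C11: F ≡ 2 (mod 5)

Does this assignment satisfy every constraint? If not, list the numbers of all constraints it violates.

C1: F = 12 ≠ 9, but B = 20 = 20 (second disjunct) — holds.
C2: 3B − 4F = 3(20) − 4(12) = 12 — holds.
C3: A = 11 = 11 (first disjunct) — holds.
C4: D + A = 17 + 11 = 28 — holds.
C5: G = 14 > 13, so we need A ≤ 14; A = 11 ≤ 14 — holds.
C6: D = 17, H = 2; distinct — holds.
C7: H = 2 ≠ 0 and G = 14 ≠ 11; both disjuncts false — does not hold.
C8: gcd(2, 14) = 2 — holds.
C9: G = 14, not > 17; antecedent false, conditional vacuously true — holds.
C10: |11 − 20| = 9; 9 ≤ 11 — holds.
C11: 12 mod 5 = 2 — holds.

Constraint 7 does not hold.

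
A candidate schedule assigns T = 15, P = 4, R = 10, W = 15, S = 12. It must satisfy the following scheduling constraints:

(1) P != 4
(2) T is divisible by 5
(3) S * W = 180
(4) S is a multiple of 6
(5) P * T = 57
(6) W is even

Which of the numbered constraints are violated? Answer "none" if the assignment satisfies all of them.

(1) P = 4, but 4 is required to differ — violated.
(2) 15 / 5 = 3, so 5 divides 15 — satisfied.
(3) S * W = 12 * 15 = 180 — satisfied.
(4) 12 / 6 = 2, so 6 divides 12 — satisfied.
(5) P * T = 4 * 15 = 60, not 57 — violated.
(6) W = 15 is odd — violated.

Constraints 1, 5, and 6 do not hold.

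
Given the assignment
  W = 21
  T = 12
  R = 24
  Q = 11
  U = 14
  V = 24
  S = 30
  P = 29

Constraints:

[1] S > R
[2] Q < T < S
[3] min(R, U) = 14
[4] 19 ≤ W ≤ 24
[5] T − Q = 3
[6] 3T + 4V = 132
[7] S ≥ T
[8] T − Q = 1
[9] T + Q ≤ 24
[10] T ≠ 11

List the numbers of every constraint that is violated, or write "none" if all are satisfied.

[1] S = 30, R = 24; 30 > 24  ✓
[2] values 11 < 12 < 30  ✓
[3] min(24, 14) = 14  ✓
[4] W = 21 lies in [19, 24]  ✓
[5] T − Q = 12 − 11 = 1, not 3  ✗
[6] 3T + 4V = 3(12) + 4(24) = 132  ✓
[7] S = 30, T = 12; 30 ≥ 12  ✓
[8] T − Q = 12 − 11 = 1  ✓
[9] T + Q = 12 + 11 = 23; 23 ≤ 24  ✓
[10] T = 12, and 12 ≠ 11  ✓

No — constraint 5 is not satisfied.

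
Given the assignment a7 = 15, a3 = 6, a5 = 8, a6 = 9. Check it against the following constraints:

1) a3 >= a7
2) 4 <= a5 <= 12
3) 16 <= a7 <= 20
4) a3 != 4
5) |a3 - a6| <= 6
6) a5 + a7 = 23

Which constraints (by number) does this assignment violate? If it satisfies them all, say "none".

The assignment fails constraints 1, 3.

1) a3 = 6, a7 = 15; 6 < 15 (want ≥) — fails.
2) a5 = 8 lies in [4, 12] — holds.
3) a7 = 15 is outside [16, 20] — fails.
4) a3 = 6, and 6 ≠ 4 — holds.
5) |6 - 9| = 3; 3 ≤ 6 — holds.
6) a5 + a7 = 8 + 15 = 23 — holds.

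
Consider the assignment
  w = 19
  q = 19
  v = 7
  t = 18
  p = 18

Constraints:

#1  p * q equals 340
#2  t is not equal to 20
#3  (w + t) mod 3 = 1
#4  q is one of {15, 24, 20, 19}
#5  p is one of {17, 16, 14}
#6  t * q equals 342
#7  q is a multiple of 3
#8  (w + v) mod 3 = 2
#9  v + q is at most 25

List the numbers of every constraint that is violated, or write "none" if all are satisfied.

The assignment fails constraints 1, 5, 7, and 9.

#1 p * q = 18 * 19 = 342, not 340 — does not hold.
#2 t = 18, and 18 ≠ 20 — holds.
#3 w + t = 37; 37 mod 3 = 1 — holds.
#4 q = 19 is in {15, 24, 20, 19} — holds.
#5 p = 18 is not in {17, 16, 14} — does not hold.
#6 t * q = 18 * 19 = 342 — holds.
#7 19 = 3*6 + 1, so 3 does not divide 19 — does not hold.
#8 w + v = 26; 26 mod 3 = 2 — holds.
#9 v + q = 7 + 19 = 26; 26 > 25, bound 25 not met — does not hold.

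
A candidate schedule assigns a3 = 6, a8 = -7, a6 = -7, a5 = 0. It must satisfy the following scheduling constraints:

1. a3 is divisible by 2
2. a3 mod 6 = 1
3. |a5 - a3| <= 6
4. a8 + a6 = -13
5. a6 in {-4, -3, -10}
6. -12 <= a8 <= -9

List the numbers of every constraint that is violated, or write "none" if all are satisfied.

1. 6 / 2 = 3, so 2 divides 6  yes
2. 6 mod 6 = 0, not 1  no
3. |0 - 6| = 6; 6 ≤ 6  yes
4. a8 + a6 = -7 + (-7) = -14, not -13  no
5. a6 = -7 is not in {-4, -3, -10}  no
6. a8 = -7 is outside [-12, -9]  no

Constraints 2, 4, 5, 6 are violated.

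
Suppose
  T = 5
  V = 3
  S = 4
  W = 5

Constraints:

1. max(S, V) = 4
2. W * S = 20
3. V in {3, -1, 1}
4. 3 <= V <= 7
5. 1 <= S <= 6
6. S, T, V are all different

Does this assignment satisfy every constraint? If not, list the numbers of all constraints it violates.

1. max(4, 3) = 4  ✔
2. W * S = 5 * 4 = 20  ✔
3. V = 3 is in {3, -1, 1}  ✔
4. V = 3 lies in [3, 7]  ✔
5. S = 4 lies in [1, 6]  ✔
6. values 4, 5, 3 are pairwise distinct  ✔

No violations.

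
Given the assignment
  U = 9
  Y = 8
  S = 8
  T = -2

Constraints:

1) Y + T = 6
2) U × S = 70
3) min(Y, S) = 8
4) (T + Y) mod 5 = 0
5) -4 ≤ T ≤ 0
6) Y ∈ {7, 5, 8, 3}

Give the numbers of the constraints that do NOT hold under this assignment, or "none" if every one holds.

No — constraints 2 and 4 are not satisfied.

1) Y + T = 8 + (-2) = 6 — satisfied.
2) U × S = 9 × 8 = 72, not 70 — violated.
3) min(8, 8) = 8 — satisfied.
4) T + Y = 6; 6 mod 5 = 1, not 0 — violated.
5) T = -2 lies in [-4, 0] — satisfied.
6) Y = 8 is in {7, 5, 8, 3} — satisfied.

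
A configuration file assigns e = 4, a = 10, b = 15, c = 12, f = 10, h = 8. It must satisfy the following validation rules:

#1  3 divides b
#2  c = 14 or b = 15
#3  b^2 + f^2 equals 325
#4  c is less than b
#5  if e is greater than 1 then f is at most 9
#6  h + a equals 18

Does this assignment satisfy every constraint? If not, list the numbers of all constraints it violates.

Constraint 5 is violated.

#1 15 / 3 = 5, so 3 divides 15 — holds.
#2 c = 12 ≠ 14, but b = 15 = 15 (second disjunct) — holds.
#3 b^2 + f^2 = 15^2 + 10^2 = 225 + 100 = 325 — holds.
#4 c = 12, b = 15; 12 < 15 — holds.
#5 e = 4 > 1, so we need f ≤ 9; but f = 10 > 9 — does not hold.
#6 h + a = 8 + 10 = 18 — holds.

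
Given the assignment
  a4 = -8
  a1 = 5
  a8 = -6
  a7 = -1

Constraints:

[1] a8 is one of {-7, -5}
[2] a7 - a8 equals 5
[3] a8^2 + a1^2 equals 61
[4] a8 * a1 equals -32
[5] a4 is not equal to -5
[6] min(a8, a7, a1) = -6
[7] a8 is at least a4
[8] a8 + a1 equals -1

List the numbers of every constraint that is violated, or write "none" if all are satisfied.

[1] a8 = -6 is not in {-7, -5} — does not hold.
[2] a7 - a8 = -1 - (-6) = 5 — holds.
[3] a8^2 + a1^2 = (-6)^2 + 5^2 = 36 + 25 = 61 — holds.
[4] a8 * a1 = -6 * 5 = -30, not -32 — does not hold.
[5] a4 = -8, and -8 ≠ -5 — holds.
[6] min(-6, -1, 5) = -6 — holds.
[7] a8 = -6, a4 = -8; -6 ≥ -8 — holds.
[8] a8 + a1 = -6 + 5 = -1 — holds.

Constraints 1, 4 are violated.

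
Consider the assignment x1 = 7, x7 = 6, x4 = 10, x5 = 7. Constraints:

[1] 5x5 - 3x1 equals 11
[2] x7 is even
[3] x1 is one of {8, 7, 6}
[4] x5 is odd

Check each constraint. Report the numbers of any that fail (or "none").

[1] 5x5 - 3x1 = 5(7) - 3(7) = 14, not 11 — violated.
[2] x7 = 6 is even — OK.
[3] x1 = 7 is in {8, 7, 6} — OK.
[4] x5 = 7 is odd — OK.

No — constraint 1 is not satisfied.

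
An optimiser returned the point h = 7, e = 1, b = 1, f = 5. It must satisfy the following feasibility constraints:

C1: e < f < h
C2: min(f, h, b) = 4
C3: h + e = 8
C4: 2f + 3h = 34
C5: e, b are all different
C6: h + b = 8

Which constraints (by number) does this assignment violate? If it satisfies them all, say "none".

Violated: 2, 4, 5.

C1: values 1 < 5 < 7 — holds.
C2: min(5, 7, 1) = 1, not 4 — fails.
C3: h + e = 7 + 1 = 8 — holds.
C4: 2f + 3h = 2(5) + 3(7) = 31, not 34 — fails.
C5: e = b = 1, not all different — fails.
C6: h + b = 7 + 1 = 8 — holds.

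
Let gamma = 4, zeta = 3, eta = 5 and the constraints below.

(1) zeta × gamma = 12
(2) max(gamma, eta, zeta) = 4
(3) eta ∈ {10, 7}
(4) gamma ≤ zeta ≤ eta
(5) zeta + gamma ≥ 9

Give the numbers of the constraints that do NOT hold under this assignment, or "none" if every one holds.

No — constraints 2, 3, 4, and 5 are not satisfied.

(1) zeta × gamma = 3 × 4 = 12 — OK.
(2) max(4, 5, 3) = 5, not 4 — violated.
(3) eta = 5 is not in {10, 7} — violated.
(4) values 4, 3, 5; gamma = 4 is not ≤ zeta = 3 — violated.
(5) zeta + gamma = 3 + 4 = 7; 7 < 9, bound 9 not met — violated.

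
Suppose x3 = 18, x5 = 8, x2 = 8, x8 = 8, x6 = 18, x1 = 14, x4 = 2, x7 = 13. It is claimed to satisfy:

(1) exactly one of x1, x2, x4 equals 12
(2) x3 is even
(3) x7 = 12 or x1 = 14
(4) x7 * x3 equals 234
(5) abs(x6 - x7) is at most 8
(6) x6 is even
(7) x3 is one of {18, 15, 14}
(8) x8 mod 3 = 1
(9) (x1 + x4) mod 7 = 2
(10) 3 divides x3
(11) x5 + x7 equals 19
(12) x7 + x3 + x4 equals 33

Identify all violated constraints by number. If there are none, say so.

Constraints 1, 8, 11 are violated.

(1) x1=14, x2=8, x4=2; 0 of them equal 12, not exactly one — fails.
(2) x3 = 18 is even — holds.
(3) x7 = 13 ≠ 12, but x1 = 14 = 14 (second disjunct) — holds.
(4) x7 * x3 = 13 * 18 = 234 — holds.
(5) abs(18 - 13) = 5; 5 ≤ 8 — holds.
(6) x6 = 18 is even — holds.
(7) x3 = 18 is in {18, 15, 14} — holds.
(8) 8 mod 3 = 2, not 1 — fails.
(9) x1 + x4 = 16; 16 mod 7 = 2 — holds.
(10) 18 / 3 = 6, so 3 divides 18 — holds.
(11) x5 + x7 = 8 + 13 = 21, not 19 — fails.
(12) x7 + x3 + x4 = 13 + 18 + 2 = 33 — holds.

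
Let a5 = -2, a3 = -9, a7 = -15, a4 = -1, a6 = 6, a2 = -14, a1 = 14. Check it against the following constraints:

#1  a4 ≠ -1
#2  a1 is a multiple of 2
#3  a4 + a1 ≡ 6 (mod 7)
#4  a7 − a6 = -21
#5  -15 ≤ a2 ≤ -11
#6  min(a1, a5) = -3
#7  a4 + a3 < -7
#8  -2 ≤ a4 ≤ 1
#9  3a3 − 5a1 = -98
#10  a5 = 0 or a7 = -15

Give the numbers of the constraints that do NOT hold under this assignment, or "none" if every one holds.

Constraints 1, 6, and 9 are violated.

#1 a4 = -1, but -1 is required to differ  false
#2 14 / 2 = 7, so 2 divides 14  true
#3 a4 + a1 = 13; 13 mod 7 = 6  true
#4 a7 − a6 = -15 − 6 = -21  true
#5 a2 = -14 lies in [-15, -11]  true
#6 min(14, -2) = -2, not -3  false
#7 a4 + a3 = -1 + (-9) = -10; -10 < -7  true
#8 a4 = -1 lies in [-2, 1]  true
#9 3a3 − 5a1 = 3(-9) − 5(14) = -97, not -98  false
#10 a5 = -2 ≠ 0, but a7 = -15 = -15 (second disjunct)  true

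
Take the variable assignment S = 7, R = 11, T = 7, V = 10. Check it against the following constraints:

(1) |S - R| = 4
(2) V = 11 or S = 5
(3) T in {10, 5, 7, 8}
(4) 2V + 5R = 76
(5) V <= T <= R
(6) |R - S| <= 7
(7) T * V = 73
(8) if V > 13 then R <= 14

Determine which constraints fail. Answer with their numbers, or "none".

No — constraints 2, 4, 5, 7 are not satisfied.

(1) |7 - 11| = 4 — holds.
(2) V = 10 ≠ 11 and S = 7 ≠ 5; both disjuncts false — fails.
(3) T = 7 is in {10, 5, 7, 8} — holds.
(4) 2V + 5R = 2(10) + 5(11) = 75, not 76 — fails.
(5) values 10, 7, 11; V = 10 is not <= T = 7 — fails.
(6) |11 - 7| = 4; 4 ≤ 7 — holds.
(7) T * V = 7 * 10 = 70, not 73 — fails.
(8) V = 10, not > 13; antecedent false, conditional vacuously true — holds.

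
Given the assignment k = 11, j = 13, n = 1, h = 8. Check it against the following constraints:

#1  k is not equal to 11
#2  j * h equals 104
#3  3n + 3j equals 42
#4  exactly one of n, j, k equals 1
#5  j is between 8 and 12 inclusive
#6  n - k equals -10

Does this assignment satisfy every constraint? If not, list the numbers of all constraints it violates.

Constraints 1, 5 are violated.

#1 k = 11, but 11 is required to differ  ✘
#2 j * h = 13 * 8 = 104  ✔
#3 3n + 3j = 3(1) + 3(13) = 42  ✔
#4 n=1, j=13, k=11; 1 of them equals 1  ✔
#5 j = 13 is outside [8, 12]  ✘
#6 n - k = 1 - 11 = -10  ✔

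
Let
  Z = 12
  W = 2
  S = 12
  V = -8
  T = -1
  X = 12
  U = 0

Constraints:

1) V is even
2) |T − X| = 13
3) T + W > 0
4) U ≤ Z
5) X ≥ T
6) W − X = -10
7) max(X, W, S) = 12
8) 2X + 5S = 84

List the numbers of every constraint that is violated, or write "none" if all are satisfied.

All constraints are satisfied.

1) V = -8 is even — holds.
2) |-1 − 12| = 13 — holds.
3) T + W = -1 + 2 = 1; 1 > 0 — holds.
4) U = 0, Z = 12; 0 ≤ 12 — holds.
5) X = 12, T = -1; 12 ≥ -1 — holds.
6) W − X = 2 − 12 = -10 — holds.
7) max(12, 2, 12) = 12 — holds.
8) 2X + 5S = 2(12) + 5(12) = 84 — holds.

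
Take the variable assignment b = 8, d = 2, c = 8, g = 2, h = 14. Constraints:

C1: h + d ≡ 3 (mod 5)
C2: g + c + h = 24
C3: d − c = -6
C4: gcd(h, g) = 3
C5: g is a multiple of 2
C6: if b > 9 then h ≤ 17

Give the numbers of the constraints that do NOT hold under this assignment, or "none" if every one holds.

The assignment fails constraints 1 and 4.

C1: h + d = 16; 16 mod 5 = 1, not 3 — violated.
C2: g + c + h = 2 + 8 + 14 = 24 — satisfied.
C3: d − c = 2 − 8 = -6 — satisfied.
C4: gcd(14, 2) = 2, not 3 — violated.
C5: 2 / 2 = 1, so 2 divides 2 — satisfied.
C6: b = 8, not > 9; antecedent false, conditional vacuously true — satisfied.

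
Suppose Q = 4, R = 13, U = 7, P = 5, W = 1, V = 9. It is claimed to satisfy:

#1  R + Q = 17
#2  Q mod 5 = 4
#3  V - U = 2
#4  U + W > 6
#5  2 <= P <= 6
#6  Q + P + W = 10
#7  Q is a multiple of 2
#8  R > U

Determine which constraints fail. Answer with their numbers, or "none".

All constraints are satisfied.

#1 R + Q = 13 + 4 = 17  ✓
#2 4 mod 5 = 4  ✓
#3 V - U = 9 - 7 = 2  ✓
#4 U + W = 7 + 1 = 8; 8 > 6  ✓
#5 P = 5 lies in [2, 6]  ✓
#6 Q + P + W = 4 + 5 + 1 = 10  ✓
#7 4 / 2 = 2, so 2 divides 4  ✓
#8 R = 13, U = 7; 13 > 7  ✓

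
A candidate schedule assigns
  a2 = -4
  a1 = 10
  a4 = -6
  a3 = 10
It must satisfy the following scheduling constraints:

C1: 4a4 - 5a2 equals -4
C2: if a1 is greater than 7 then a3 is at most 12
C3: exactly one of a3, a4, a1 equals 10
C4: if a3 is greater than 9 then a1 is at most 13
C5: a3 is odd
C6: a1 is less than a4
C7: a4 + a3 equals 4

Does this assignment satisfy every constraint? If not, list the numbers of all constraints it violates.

The assignment fails constraints 3, 5, 6.

C1: 4a4 - 5a2 = 4(-6) - 5(-4) = -4 — OK.
C2: a1 = 10 > 7, so we need a3 ≤ 12; a3 = 10 ≤ 12 — OK.
C3: a3=10, a4=-6, a1=10; 2 of them equal 10, not exactly one — violated.
C4: a3 = 10 > 9, so we need a1 ≤ 13; a1 = 10 ≤ 13 — OK.
C5: a3 = 10 is even — violated.
C6: a1 = 10, a4 = -6; 10 ≥ -6 (want <) — violated.
C7: a4 + a3 = -6 + 10 = 4 — OK.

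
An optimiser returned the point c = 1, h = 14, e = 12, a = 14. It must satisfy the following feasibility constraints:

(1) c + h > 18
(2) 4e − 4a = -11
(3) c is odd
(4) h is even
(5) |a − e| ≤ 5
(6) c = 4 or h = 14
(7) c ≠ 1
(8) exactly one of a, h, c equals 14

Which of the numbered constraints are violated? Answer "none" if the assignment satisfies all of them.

The assignment fails constraints 1, 2, 7, 8.

(1) c + h = 1 + 14 = 15; 15 ≤ 18, bound 18 not met — does not hold.
(2) 4e − 4a = 4(12) − 4(14) = -8, not -11 — does not hold.
(3) c = 1 is odd — holds.
(4) h = 14 is even — holds.
(5) |14 − 12| = 2; 2 ≤ 5 — holds.
(6) c = 1 ≠ 4, but h = 14 = 14 (second disjunct) — holds.
(7) c = 1, but 1 is required to differ — does not hold.
(8) a=14, h=14, c=1; 2 of them equal 14, not exactly one — does not hold.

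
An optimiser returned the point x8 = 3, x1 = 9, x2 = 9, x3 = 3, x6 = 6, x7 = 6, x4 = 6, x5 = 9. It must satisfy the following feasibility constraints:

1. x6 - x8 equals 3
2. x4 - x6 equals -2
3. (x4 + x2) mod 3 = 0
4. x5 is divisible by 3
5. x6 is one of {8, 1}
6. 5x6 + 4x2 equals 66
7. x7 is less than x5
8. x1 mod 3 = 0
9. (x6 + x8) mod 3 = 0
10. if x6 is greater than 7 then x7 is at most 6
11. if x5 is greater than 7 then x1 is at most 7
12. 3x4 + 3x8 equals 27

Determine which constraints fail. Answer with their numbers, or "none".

1. x6 - x8 = 6 - 3 = 3 — satisfied.
2. x4 - x6 = 6 - 6 = 0, not -2 — violated.
3. x4 + x2 = 15; 15 mod 3 = 0 — satisfied.
4. 9 / 3 = 3, so 3 divides 9 — satisfied.
5. x6 = 6 is not in {8, 1} — violated.
6. 5x6 + 4x2 = 5(6) + 4(9) = 66 — satisfied.
7. x7 = 6, x5 = 9; 6 < 9 — satisfied.
8. 9 mod 3 = 0 — satisfied.
9. x6 + x8 = 9; 9 mod 3 = 0 — satisfied.
10. x6 = 6, not > 7; antecedent false, conditional vacuously true — satisfied.
11. x5 = 9 > 7, so we need x1 ≤ 7; but x1 = 9 > 7 — violated.
12. 3x4 + 3x8 = 3(6) + 3(3) = 27 — satisfied.

Constraints 2, 5, and 11 are violated.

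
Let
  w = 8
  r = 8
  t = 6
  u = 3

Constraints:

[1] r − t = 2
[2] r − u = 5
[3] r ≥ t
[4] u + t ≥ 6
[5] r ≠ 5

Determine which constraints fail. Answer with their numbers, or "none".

[1] r − t = 8 − 6 = 2  yes
[2] r − u = 8 − 3 = 5  yes
[3] r = 8, t = 6; 8 ≥ 6  yes
[4] u + t = 3 + 6 = 9; 9 ≥ 6  yes
[5] r = 8, and 8 ≠ 5  yes

None — every constraint holds.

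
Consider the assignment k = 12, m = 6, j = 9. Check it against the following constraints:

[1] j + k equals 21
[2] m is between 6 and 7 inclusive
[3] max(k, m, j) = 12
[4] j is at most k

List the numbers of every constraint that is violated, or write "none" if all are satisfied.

[1] j + k = 9 + 12 = 21  OK
[2] m = 6 lies in [6, 7]  OK
[3] max(12, 6, 9) = 12  OK
[4] j = 9, k = 12; 9 ≤ 12  OK

All constraints are satisfied.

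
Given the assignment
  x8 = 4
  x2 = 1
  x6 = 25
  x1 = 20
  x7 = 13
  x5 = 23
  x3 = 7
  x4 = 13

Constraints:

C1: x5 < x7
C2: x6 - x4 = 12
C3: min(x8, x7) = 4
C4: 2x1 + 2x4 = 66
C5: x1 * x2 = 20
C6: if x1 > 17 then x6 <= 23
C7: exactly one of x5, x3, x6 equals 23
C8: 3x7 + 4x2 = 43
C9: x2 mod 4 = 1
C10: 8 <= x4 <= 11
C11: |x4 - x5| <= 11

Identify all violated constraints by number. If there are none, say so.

C1: x5 = 23, x7 = 13; 23 ≥ 13 (want <) — does not hold.
C2: x6 - x4 = 25 - 13 = 12 — holds.
C3: min(4, 13) = 4 — holds.
C4: 2x1 + 2x4 = 2(20) + 2(13) = 66 — holds.
C5: x1 * x2 = 20 * 1 = 20 — holds.
C6: x1 = 20 > 17, so we need x6 ≤ 23; but x6 = 25 > 23 — does not hold.
C7: x5=23, x3=7, x6=25; 1 of them equals 23 — holds.
C8: 3x7 + 4x2 = 3(13) + 4(1) = 43 — holds.
C9: 1 mod 4 = 1 — holds.
C10: x4 = 13 is outside [8, 11] — does not hold.
C11: |13 - 23| = 10; 10 ≤ 11 — holds.

The assignment fails constraints 1, 6, 10.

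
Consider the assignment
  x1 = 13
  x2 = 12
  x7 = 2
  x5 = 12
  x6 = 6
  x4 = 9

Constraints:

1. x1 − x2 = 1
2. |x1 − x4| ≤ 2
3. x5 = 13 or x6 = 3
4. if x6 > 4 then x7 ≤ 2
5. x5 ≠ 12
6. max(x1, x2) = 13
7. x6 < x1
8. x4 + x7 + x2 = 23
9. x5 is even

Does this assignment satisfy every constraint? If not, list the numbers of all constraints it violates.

Constraints 2, 3, and 5 do not hold.

1. x1 − x2 = 13 − 12 = 1 — satisfied.
2. |13 − 9| = 4; 4 > 2, exceeds bound 2 — violated.
3. x5 = 12 ≠ 13 and x6 = 6 ≠ 3; both disjuncts false — violated.
4. x6 = 6 > 4, so we need x7 ≤ 2; x7 = 2 ≤ 2 — satisfied.
5. x5 = 12, but 12 is required to differ — violated.
6. max(13, 12) = 13 — satisfied.
7. x6 = 6, x1 = 13; 6 < 13 — satisfied.
8. x4 + x7 + x2 = 9 + 2 + 12 = 23 — satisfied.
9. x5 = 12 is even — satisfied.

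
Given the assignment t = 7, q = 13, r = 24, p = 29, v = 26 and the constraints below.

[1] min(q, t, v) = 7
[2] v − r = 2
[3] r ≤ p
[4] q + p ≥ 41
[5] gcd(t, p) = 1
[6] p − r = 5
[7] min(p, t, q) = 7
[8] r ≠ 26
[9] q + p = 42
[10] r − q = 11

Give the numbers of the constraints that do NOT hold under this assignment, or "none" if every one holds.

[1] min(13, 7, 26) = 7 — holds.
[2] v − r = 26 − 24 = 2 — holds.
[3] r = 24, p = 29; 24 ≤ 29 — holds.
[4] q + p = 13 + 29 = 42; 42 ≥ 41 — holds.
[5] gcd(7, 29) = 1 — holds.
[6] p − r = 29 − 24 = 5 — holds.
[7] min(29, 7, 13) = 7 — holds.
[8] r = 24, and 24 ≠ 26 — holds.
[9] q + p = 13 + 29 = 42 — holds.
[10] r − q = 24 − 13 = 11 — holds.

The assignment satisfies every constraint.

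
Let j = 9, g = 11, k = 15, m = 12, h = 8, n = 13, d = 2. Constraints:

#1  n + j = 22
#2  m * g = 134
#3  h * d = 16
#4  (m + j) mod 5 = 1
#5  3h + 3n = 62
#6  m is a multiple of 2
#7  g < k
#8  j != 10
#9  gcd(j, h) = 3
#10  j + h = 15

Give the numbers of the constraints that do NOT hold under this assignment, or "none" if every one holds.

The assignment fails constraints 2, 5, 9, 10.

#1 n + j = 13 + 9 = 22  ✓
#2 m * g = 12 * 11 = 132, not 134  ✗
#3 h * d = 8 * 2 = 16  ✓
#4 m + j = 21; 21 mod 5 = 1  ✓
#5 3h + 3n = 3(8) + 3(13) = 63, not 62  ✗
#6 12 / 2 = 6, so 2 divides 12  ✓
#7 g = 11, k = 15; 11 < 15  ✓
#8 j = 9, and 9 ≠ 10  ✓
#9 gcd(9, 8) = 1, not 3  ✗
#10 j + h = 9 + 8 = 17, not 15  ✗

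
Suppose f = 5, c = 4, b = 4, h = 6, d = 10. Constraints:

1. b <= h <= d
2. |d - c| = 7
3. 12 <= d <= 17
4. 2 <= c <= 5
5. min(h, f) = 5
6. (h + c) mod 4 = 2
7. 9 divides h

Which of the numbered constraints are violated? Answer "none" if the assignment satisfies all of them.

No — constraints 2, 3, and 7 are not satisfied.

1. values 4 <= 6 <= 10 — holds.
2. |10 - 4| = 6, not 7 — fails.
3. d = 10 is outside [12, 17] — fails.
4. c = 4 lies in [2, 5] — holds.
5. min(6, 5) = 5 — holds.
6. h + c = 10; 10 mod 4 = 2 — holds.
7. 6 = 9*0 + 6, so 9 does not divide 6 — fails.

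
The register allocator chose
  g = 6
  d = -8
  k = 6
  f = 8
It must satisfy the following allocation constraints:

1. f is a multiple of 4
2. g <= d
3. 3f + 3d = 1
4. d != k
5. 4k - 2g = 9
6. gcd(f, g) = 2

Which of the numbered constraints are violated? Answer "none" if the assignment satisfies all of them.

1. 8 / 4 = 2, so 4 divides 8 — holds.
2. g = 6, d = -8; 6 > -8 (want ≤) — does not hold.
3. 3f + 3d = 3(8) + 3(-8) = 0, not 1 — does not hold.
4. d = -8, k = 6; distinct — holds.
5. 4k - 2g = 4(6) - 2(6) = 12, not 9 — does not hold.
6. gcd(8, 6) = 2 — holds.

Violated: 2, 3, and 5.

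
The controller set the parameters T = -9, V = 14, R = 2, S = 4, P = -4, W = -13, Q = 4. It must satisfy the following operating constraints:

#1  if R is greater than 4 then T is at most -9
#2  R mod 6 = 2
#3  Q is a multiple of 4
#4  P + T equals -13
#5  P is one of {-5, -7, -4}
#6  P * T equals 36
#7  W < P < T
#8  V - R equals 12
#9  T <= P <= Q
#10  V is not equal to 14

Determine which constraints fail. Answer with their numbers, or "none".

#1 R = 2, not > 4; antecedent false, conditional vacuously true — OK.
#2 2 mod 6 = 2 — OK.
#3 4 / 4 = 1, so 4 divides 4 — OK.
#4 P + T = -4 + (-9) = -13 — OK.
#5 P = -4 is in {-5, -7, -4} — OK.
#6 P * T = -4 * (-9) = 36 — OK.
#7 values -13, -4, -9; P = -4 is not < T = -9 — violated.
#8 V - R = 14 - 2 = 12 — OK.
#9 values -9 <= -4 <= 4 — OK.
#10 V = 14, but 14 is required to differ — violated.

No — constraints 7 and 10 are not satisfied.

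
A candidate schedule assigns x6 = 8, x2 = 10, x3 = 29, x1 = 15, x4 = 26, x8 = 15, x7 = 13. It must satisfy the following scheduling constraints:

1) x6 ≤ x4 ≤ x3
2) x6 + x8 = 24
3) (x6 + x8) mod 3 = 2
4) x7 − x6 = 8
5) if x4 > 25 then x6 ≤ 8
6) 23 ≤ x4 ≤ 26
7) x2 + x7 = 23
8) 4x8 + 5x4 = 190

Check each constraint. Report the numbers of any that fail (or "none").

The assignment fails constraints 2, 4.

1) values 8 ≤ 26 ≤ 29  yes
2) x6 + x8 = 8 + 15 = 23, not 24  no
3) x6 + x8 = 23; 23 mod 3 = 2  yes
4) x7 − x6 = 13 − 8 = 5, not 8  no
5) x4 = 26 > 25, so we need x6 ≤ 8; x6 = 8 ≤ 8  yes
6) x4 = 26 lies in [23, 26]  yes
7) x2 + x7 = 10 + 13 = 23  yes
8) 4x8 + 5x4 = 4(15) + 5(26) = 190  yes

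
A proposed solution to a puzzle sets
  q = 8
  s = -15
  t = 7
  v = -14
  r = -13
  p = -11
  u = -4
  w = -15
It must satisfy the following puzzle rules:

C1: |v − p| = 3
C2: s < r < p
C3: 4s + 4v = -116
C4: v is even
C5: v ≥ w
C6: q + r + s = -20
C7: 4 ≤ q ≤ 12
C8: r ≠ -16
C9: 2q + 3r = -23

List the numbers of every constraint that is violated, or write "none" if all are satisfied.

All constraints are satisfied.

C1: |-14 − (-11)| = 3 — holds.
C2: values -15 < -13 < -11 — holds.
C3: 4s + 4v = 4(-15) + 4(-14) = -116 — holds.
C4: v = -14 is even — holds.
C5: v = -14, w = -15; -14 ≥ -15 — holds.
C6: q + r + s = 8 + (-13) + (-15) = -20 — holds.
C7: q = 8 lies in [4, 12] — holds.
C8: r = -13, and -13 ≠ -16 — holds.
C9: 2q + 3r = 2(8) + 3(-13) = -23 — holds.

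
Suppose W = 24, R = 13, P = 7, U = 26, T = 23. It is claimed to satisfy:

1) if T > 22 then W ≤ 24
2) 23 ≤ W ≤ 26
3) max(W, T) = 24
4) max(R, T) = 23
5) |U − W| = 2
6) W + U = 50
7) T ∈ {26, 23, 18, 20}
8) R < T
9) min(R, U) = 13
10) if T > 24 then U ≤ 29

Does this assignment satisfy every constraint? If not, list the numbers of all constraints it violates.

The assignment satisfies every constraint.

1) T = 23 > 22, so we need W ≤ 24; W = 24 ≤ 24  yes
2) W = 24 lies in [23, 26]  yes
3) max(24, 23) = 24  yes
4) max(13, 23) = 23  yes
5) |26 − 24| = 2  yes
6) W + U = 24 + 26 = 50  yes
7) T = 23 is in {26, 23, 18, 20}  yes
8) R = 13, T = 23; 13 < 23  yes
9) min(13, 26) = 13  yes
10) T = 23, not > 24; antecedent false, conditional vacuously true  yes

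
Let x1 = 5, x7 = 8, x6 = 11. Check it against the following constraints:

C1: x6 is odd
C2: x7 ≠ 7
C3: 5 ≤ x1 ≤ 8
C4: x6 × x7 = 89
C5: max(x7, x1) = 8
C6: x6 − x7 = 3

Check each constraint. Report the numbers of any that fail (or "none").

Constraint 4 is violated.

C1: x6 = 11 is odd  true
C2: x7 = 8, and 8 ≠ 7  true
C3: x1 = 5 lies in [5, 8]  true
C4: x6 × x7 = 11 × 8 = 88, not 89  false
C5: max(8, 5) = 8  true
C6: x6 − x7 = 11 − 8 = 3  true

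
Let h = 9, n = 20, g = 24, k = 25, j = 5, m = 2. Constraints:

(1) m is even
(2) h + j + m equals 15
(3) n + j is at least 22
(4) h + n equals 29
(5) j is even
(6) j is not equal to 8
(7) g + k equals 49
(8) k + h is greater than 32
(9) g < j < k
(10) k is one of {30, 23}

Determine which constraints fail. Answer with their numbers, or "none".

(1) m = 2 is even  yes
(2) h + j + m = 9 + 5 + 2 = 16, not 15  no
(3) n + j = 20 + 5 = 25; 25 ≥ 22  yes
(4) h + n = 9 + 20 = 29  yes
(5) j = 5 is odd  no
(6) j = 5, and 5 ≠ 8  yes
(7) g + k = 24 + 25 = 49  yes
(8) k + h = 25 + 9 = 34; 34 > 32  yes
(9) values 24, 5, 25; g = 24 is not < j = 5  no
(10) k = 25 is not in {30, 23}  no

Constraints 2, 5, 9, and 10 are violated.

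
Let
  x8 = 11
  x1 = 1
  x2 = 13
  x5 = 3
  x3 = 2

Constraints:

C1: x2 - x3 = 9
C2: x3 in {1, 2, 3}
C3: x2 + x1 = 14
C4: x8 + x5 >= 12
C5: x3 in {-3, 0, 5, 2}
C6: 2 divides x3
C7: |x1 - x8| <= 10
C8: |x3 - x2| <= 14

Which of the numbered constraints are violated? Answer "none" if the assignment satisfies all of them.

Violated: 1.

C1: x2 - x3 = 13 - 2 = 11, not 9 — fails.
C2: x3 = 2 is in {1, 2, 3} — holds.
C3: x2 + x1 = 13 + 1 = 14 — holds.
C4: x8 + x5 = 11 + 3 = 14; 14 ≥ 12 — holds.
C5: x3 = 2 is in {-3, 0, 5, 2} — holds.
C6: 2 / 2 = 1, so 2 divides 2 — holds.
C7: |1 - 11| = 10; 10 ≤ 10 — holds.
C8: |2 - 13| = 11; 11 ≤ 14 — holds.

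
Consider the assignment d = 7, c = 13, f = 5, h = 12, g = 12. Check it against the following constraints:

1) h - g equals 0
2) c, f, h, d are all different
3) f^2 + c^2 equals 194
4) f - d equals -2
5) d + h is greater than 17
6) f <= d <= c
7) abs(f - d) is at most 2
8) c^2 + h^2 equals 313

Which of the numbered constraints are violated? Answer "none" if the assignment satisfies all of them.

All constraints are satisfied.

1) h - g = 12 - 12 = 0 — OK.
2) values 13, 5, 12, 7 are pairwise distinct — OK.
3) f^2 + c^2 = 5^2 + 13^2 = 25 + 169 = 194 — OK.
4) f - d = 5 - 7 = -2 — OK.
5) d + h = 7 + 12 = 19; 19 > 17 — OK.
6) values 5 <= 7 <= 13 — OK.
7) abs(5 - 7) = 2; 2 ≤ 2 — OK.
8) c^2 + h^2 = 13^2 + 12^2 = 169 + 144 = 313 — OK.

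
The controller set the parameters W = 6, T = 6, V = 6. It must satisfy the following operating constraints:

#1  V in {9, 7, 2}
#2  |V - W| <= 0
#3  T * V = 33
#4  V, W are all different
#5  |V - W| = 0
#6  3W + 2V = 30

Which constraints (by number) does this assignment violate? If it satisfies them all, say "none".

#1 V = 6 is not in {9, 7, 2}  ✘
#2 |6 - 6| = 0; 0 ≤ 0  ✔
#3 T * V = 6 * 6 = 36, not 33  ✘
#4 V = W = 6, not all different  ✘
#5 |6 - 6| = 0  ✔
#6 3W + 2V = 3(6) + 2(6) = 30  ✔

Constraints 1, 3, 4 do not hold.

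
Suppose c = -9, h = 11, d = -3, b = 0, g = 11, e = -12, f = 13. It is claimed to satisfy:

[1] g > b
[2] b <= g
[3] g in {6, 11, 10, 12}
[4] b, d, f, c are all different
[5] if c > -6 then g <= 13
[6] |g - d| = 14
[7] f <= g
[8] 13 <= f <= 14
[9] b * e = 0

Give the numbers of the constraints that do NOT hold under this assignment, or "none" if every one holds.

[1] g = 11, b = 0; 11 > 0  yes
[2] b = 0, g = 11; 0 ≤ 11  yes
[3] g = 11 is in {6, 11, 10, 12}  yes
[4] values 0, -3, 13, -9 are pairwise distinct  yes
[5] c = -9, not > -6; antecedent false, conditional vacuously true  yes
[6] |11 - (-3)| = 14  yes
[7] f = 13, g = 11; 13 > 11 (want ≤)  no
[8] f = 13 lies in [13, 14]  yes
[9] b * e = 0 * (-12) = 0  yes

Constraint 7 is violated.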